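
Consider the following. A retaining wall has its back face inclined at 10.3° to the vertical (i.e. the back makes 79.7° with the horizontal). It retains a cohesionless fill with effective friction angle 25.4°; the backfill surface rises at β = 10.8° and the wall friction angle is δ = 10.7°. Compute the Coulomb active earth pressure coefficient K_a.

K_a = sin²(α+φ) / [sin²α · sin(α−δ) · (1 + √{sin(φ+δ)sin(φ−β) / (sin(α−δ)sin(α+β))})²].
With α = 79.7°, φ = 25.4°, δ = 10.7°, β = 10.8°: K_a = 0.5271.

0.527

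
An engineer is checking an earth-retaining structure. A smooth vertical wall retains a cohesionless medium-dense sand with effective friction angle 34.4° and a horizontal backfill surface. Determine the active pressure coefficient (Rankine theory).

0.278

K_a = (1 − sin φ)/(1 + sin φ) = (1 − sin 34.4°)/(1 + sin 34.4°) = 0.2780.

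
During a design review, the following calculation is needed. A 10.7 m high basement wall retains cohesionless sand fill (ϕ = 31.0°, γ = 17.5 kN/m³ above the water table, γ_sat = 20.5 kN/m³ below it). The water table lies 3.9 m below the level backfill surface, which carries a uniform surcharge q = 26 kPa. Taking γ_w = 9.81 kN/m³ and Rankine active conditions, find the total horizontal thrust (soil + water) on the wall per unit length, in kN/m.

K_a = tan²(45° − φ/2) = 0.3201.
γ' = 20.5 − 9.81 = 10.69 kN/m³. h₂ = H − d_w = 6.8 m.
σ'_h: at surface K_a·q = 8.323; at WT K_a(q+γd_w) = 30.17; at base K_a(q+γd_w+γ'h₂) = 53.44 kPa.
P₁ = ½(8.323+30.17)×3.9 = 75.06; P₂ = ½(30.17+53.44)×6.8 = 284.3; P_w = ½γ_w h₂² = 226.8.
Total = 75.06+284.3+226.8 = 586.1 kN/m.

586 kN/m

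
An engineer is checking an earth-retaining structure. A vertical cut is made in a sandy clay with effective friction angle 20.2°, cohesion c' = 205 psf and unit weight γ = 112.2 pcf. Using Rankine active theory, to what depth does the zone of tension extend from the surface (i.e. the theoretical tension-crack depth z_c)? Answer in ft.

K_a = tan²(45° − 20.2°/2) = 0.4867; √K_a = 0.6976.
The active pressure is zero where K_a γ z = 2c√K_a, so z_c = 2c/(γ√K_a) = 2×205/(112.2×0.6976) = 5.238 ft.

5.24 ft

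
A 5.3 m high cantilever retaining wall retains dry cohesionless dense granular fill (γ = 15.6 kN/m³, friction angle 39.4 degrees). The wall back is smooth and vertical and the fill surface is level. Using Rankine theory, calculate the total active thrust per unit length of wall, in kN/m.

49.0 kN/m

K_a = tan²(45° − φ/2) = 0.2234.
P_a = ½ K_a γ H² = 0.5 × 0.2234 × 15.6 × 5.3² = 48.96 kN/m.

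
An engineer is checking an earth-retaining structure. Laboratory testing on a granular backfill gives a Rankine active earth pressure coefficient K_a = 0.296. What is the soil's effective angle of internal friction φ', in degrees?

32.9°

K_a = tan²(45° − φ/2) ⇒ 45° − φ/2 = arctan(√0.296) = 28.55°.
φ = 2(45° − 28.55°) = 32.90°.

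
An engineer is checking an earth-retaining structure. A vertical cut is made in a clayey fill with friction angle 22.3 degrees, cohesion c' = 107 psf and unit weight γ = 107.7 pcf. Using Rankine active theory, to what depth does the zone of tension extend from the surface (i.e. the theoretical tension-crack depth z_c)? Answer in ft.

2.96 ft

K_a = tan²(45° − 22.3°/2) = 0.4498; √K_a = 0.6707.
The active pressure is zero where K_a γ z = 2c√K_a, so z_c = 2c/(γ√K_a) = 2×107/(107.7×0.6707) = 2.963 ft.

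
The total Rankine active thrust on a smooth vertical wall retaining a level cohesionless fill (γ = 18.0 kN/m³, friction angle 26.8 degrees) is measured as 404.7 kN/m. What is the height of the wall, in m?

10.9 m

K_a = 0.3785. P_a = ½ K_a γ H² ⇒ H = √(2P_a/(K_a γ)).
H = √(2×404.7/(0.3785×18.0)) = 10.90 m.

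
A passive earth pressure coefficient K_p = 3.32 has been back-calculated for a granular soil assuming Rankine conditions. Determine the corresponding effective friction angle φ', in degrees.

32.5°

K_p = (1+sin φ)/(1−sin φ) ⇒ sin φ = (K_p − 1)/(K_p + 1) = 0.5370.
φ = arcsin(0.5370) = 32.48°.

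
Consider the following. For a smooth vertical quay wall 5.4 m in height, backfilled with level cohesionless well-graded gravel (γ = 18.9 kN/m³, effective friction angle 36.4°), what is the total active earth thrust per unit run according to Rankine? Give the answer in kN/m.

K_a = tan²(45° − φ/2) = 0.2552.
P_a = ½ K_a γ H² = 0.5 × 0.2552 × 18.9 × 5.4² = 70.31 kN/m.

70.3 kN/m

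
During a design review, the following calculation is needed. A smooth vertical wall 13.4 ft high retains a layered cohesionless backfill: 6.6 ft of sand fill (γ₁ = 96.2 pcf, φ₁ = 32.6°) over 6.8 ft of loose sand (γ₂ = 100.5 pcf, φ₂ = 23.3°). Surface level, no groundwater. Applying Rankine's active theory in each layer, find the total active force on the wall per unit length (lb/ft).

K_a1 = tan²(45°−32.6°/2) = 0.2997; K_a2 = tan²(45°−23.3°/2) = 0.4331.
Layer 1: σ at base = K_a1 γ₁ h₁ = 190.3 psf; P₁ = ½×190.3×6.6 = 628.0.
Layer 2: σ_v at top = γ₁h₁ = 634.9; σ_h top = K_a2×634.9 = 275.0; σ_h base = K_a2×(634.9+100.5×6.8) = 571.0.
P₂ = ½(275.0+571.0)×6.8 = 2876. Total P_a = 628.0+2876 = 3504 lb/ft.

3500 lb/ft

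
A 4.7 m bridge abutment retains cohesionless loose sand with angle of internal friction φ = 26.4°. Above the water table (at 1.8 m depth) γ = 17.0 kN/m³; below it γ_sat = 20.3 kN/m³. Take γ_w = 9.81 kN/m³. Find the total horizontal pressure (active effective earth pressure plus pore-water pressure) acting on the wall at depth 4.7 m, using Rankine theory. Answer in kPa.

K_a = (1 − sin φ)/(1 + sin φ) = 0.3844.
γ' = 20.3 − 9.81 = 10.49 kN/m³.
Effective vertical stress at 4.7 m: σ'_v = 17.0×1.8 + 10.49×2.90 = 61.02 kPa.
σ'_h = K_a σ'_v = 0.3844 × 61.02 = 23.46 kPa; u = γ_w × 2.90 = 28.45 kPa.
Total σ_h = 23.46 + 28.45 = 51.91 kPa.

51.9 kPa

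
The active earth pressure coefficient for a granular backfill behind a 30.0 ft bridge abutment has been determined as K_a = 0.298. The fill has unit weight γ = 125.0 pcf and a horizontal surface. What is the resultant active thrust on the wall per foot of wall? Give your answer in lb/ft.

P = ½ K_a γ H² = 0.5 × 0.298 × 125.0 × 30.0² = 16760 lb/ft.

16800 lb/ft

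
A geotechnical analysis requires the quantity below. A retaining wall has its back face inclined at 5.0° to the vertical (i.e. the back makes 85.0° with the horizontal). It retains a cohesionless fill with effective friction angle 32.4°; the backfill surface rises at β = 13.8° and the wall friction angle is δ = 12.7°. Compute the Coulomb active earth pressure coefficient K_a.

K_a = sin²(α+φ) / [sin²α · sin(α−δ) · (1 + √{sin(φ+δ)sin(φ−β) / (sin(α−δ)sin(α+β))})²].
With α = 85.0°, φ = 32.4°, δ = 12.7°, β = 13.8°: K_a = 0.3756.

0.376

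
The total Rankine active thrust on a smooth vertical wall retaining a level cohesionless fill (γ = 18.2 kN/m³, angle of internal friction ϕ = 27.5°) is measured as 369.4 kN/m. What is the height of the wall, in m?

10.5 m

K_a = 0.3682. P_a = ½ K_a γ H² ⇒ H = √(2P_a/(K_a γ)).
H = √(2×369.4/(0.3682×18.2)) = 10.50 m.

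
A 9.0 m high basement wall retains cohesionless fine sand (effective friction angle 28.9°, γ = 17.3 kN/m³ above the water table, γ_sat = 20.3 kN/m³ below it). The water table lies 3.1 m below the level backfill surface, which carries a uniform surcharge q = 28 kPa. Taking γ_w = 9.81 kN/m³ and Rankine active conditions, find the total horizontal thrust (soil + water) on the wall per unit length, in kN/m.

461 kN/m

K_a = tan²(45° − φ/2) = 0.3484.
γ' = 20.3 − 9.81 = 10.49 kN/m³. h₂ = H − d_w = 5.9 m.
σ'_h: at surface K_a·q = 9.754; at WT K_a(q+γd_w) = 28.44; at base K_a(q+γd_w+γ'h₂) = 50.00 kPa.
P₁ = ½(9.754+28.44)×3.1 = 59.20; P₂ = ½(28.44+50.00)×5.9 = 231.4; P_w = ½γ_w h₂² = 170.7.
Total = 59.20+231.4+170.7 = 461.3 kN/m.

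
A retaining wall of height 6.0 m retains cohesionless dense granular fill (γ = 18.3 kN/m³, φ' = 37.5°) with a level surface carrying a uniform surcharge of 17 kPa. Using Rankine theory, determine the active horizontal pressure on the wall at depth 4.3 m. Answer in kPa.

23.3 kPa

K_a = (1 − sin φ)/(1 + sin φ) = 0.2432.
σ_v = γz + q = 18.3 × 4.3 + 17 = 95.69 kPa.
σ_h = K_a σ_v = 0.2432 × 95.69 = 23.27 kPa.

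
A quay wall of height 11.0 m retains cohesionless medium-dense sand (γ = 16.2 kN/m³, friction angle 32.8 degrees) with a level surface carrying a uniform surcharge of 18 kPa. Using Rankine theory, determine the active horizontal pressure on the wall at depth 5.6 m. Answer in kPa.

K_a = (1 − sin φ)/(1 + sin φ) = 0.2973.
σ_v = γz + q = 16.2 × 5.6 + 18 = 108.7 kPa.
σ_h = K_a σ_v = 0.2973 × 108.7 = 32.32 kPa.

32.3 kPa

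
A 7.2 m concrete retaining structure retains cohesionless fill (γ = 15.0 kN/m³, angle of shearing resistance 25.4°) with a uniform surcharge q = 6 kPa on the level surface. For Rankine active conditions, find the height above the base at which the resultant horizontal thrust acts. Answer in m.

2.52 m

K_a = 0.3996.
Triangular part P₁ = ½K_aγH² = 155.4 at H/3 = 2.400 m; rectangular part P₂ = K_a q H = 17.26 at H/2 = 3.600 m.
ȳ = (P₁·2.400 + P₂·3.600)/(P₁+P₂) = 2.520 m.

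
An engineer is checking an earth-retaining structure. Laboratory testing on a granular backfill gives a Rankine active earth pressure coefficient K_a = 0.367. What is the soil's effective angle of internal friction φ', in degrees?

27.6°

K_a = tan²(45° − φ/2) ⇒ 45° − φ/2 = arctan(√0.367) = 31.21°.
φ = 2(45° − 31.21°) = 27.58°.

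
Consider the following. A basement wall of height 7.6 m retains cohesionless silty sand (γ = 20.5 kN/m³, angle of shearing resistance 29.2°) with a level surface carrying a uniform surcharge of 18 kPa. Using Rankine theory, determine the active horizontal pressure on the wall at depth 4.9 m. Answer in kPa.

40.8 kPa

K_a = (1 − sin φ)/(1 + sin φ) = 0.3442.
σ_v = γz + q = 20.5 × 4.9 + 18 = 118.5 kPa.
σ_h = K_a σ_v = 0.3442 × 118.5 = 40.77 kPa.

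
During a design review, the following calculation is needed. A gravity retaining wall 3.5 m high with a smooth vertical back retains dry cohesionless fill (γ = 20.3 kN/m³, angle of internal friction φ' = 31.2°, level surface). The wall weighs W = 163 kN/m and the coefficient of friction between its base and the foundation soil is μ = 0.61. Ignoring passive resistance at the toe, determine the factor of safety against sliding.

2.52

K_a = tan²(45° − 31.2°/2) = 0.3175.
P_a = ½K_aγH² = 0.5×0.3175×20.3×3.5² = 39.48 kN/m, acting at H/3 = 1.167 m above the base.
FS_sliding = μW / P_a = 0.61×163 / 39.48 = 2.519.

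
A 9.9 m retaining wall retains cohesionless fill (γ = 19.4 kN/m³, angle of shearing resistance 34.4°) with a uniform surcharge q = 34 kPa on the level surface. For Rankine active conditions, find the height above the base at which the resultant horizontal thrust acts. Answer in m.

K_a = 0.2780.
Triangular part P₁ = ½K_aγH² = 264.3 at H/3 = 3.300 m; rectangular part P₂ = K_a q H = 93.57 at H/2 = 4.950 m.
ȳ = (P₁·3.300 + P₂·4.950)/(P₁+P₂) = 3.731 m.

3.73 m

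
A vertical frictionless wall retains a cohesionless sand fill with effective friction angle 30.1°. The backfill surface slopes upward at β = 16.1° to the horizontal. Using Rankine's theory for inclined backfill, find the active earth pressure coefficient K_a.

0.378

K_a = cos β · (cos β − √(cos²β − cos²φ)) / (cos β + √(cos²β − cos²φ)).
cos β = 0.9608, cos φ = 0.8652, √(cos²β − cos²φ) = 0.4179.
K_a = 0.9608 × (0.9608 − 0.4179)/(0.9608 + 0.4179) = 0.3784.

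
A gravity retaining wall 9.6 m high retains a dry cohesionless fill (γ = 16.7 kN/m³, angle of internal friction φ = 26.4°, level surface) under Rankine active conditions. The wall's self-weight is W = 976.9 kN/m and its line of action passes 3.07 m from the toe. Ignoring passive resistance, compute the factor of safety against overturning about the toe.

K_a = tan²(45° − 26.4°/2) = 0.3844.
P_a = ½K_aγH² = 0.5×0.3844×16.7×9.6² = 295.8 kN/m, acting at H/3 = 3.200 m above the base.
Overturning moment M_o = P_a × H/3 = 295.8 × 3.200 = 946.7.
Resisting moment M_r = W × 3.07 = 976.9 × 3.07 = 2999.
FS_overturning = M_r/M_o = 2999/946.7 = 3.168.

3.17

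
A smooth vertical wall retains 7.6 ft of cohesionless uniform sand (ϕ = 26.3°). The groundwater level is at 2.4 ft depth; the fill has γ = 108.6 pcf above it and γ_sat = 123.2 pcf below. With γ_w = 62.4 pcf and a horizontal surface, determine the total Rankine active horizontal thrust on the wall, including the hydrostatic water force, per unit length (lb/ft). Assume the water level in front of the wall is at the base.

K_a = tan²(45° − φ/2) = 0.3859.
γ' = 123.2 − 62.4 = 60.80 pcf. Depth below WT = 5.2 ft.
σ'_h at WT = K_a γ d_w = 100.6 psf; at base = 100.6 + K_a γ' × 5.2 = 222.6 psf.
P₁ (0–2.4 ft) = ½×100.6×2.4 = 120.7. P₂ (2.4–7.6 ft) = ½(100.6+222.6)×5.2 = 840.3.
P_w = ½ γ_w h₂² = 0.5×62.4×5.2² = 843.6. Total = 120.7+840.3+843.6 = 1805 lb/ft.

1800 lb/ft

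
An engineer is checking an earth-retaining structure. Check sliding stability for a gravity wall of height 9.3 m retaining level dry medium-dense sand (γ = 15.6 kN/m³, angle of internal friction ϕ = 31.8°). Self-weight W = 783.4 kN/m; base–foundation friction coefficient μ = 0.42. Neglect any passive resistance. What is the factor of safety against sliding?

K_a = tan²(45° − 31.8°/2) = 0.3098.
P_a = ½K_aγH² = 0.5×0.3098×15.6×9.3² = 209.0 kN/m, acting at H/3 = 3.100 m above the base.
FS_sliding = μW / P_a = 0.42×783.4 / 209.0 = 1.574.

1.57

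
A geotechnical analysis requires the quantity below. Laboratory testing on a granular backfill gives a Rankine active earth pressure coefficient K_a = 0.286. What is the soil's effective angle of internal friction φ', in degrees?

K_a = tan²(45° − φ/2) ⇒ 45° − φ/2 = arctan(√0.286) = 28.14°.
φ = 2(45° − 28.14°) = 33.73°.

33.7°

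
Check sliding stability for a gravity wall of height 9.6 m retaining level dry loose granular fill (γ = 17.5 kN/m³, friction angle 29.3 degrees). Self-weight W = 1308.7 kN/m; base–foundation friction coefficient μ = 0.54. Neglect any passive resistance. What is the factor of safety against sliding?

K_a = tan²(45° − 29.3°/2) = 0.3428.
P_a = ½K_aγH² = 0.5×0.3428×17.5×9.6² = 276.5 kN/m, acting at H/3 = 3.200 m above the base.
FS_sliding = μW / P_a = 0.54×1308.7 / 276.5 = 2.556.

2.56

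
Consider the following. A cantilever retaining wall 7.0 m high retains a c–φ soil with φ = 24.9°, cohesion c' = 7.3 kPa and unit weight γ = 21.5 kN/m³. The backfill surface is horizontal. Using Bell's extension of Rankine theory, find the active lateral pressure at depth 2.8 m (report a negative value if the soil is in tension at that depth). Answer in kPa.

K_a = (1 − sin φ)/(1 + sin φ) = 0.4074.
σ_a = K_a γ z − 2c√K_a = 0.4074×21.5×2.8 − 2×7.3×0.6383 = 15.21 kPa.

15.2 kPa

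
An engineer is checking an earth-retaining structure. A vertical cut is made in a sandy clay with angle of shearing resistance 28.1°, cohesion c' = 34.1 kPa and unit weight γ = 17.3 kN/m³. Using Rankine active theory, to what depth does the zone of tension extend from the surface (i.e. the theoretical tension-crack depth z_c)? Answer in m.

6.57 m

K_a = tan²(45° − 28.1°/2) = 0.3596; √K_a = 0.5997.
The active pressure is zero where K_a γ z = 2c√K_a, so z_c = 2c/(γ√K_a) = 2×34.1/(17.3×0.5997) = 6.574 m.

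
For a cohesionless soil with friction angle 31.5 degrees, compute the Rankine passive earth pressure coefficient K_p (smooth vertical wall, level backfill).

K_p = (1 + sin φ)/(1 − sin φ) = tan²(45° + 31.5°/2) = 3.188.

3.19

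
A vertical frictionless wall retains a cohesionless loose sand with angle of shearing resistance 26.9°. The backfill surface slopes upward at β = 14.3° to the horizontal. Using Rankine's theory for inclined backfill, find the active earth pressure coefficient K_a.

0.424

K_a = cos β · (cos β − √(cos²β − cos²φ)) / (cos β + √(cos²β − cos²φ)).
cos β = 0.9690, cos φ = 0.8918, √(cos²β − cos²φ) = 0.3791.
K_a = 0.9690 × (0.9690 − 0.3791)/(0.9690 + 0.3791) = 0.4241.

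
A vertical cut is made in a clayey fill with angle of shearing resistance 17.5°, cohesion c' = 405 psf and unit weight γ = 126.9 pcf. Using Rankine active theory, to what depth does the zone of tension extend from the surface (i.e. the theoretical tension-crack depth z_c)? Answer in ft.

8.71 ft

K_a = tan²(45° − 17.5°/2) = 0.5376; √K_a = 0.7332.
The active pressure is zero where K_a γ z = 2c√K_a, so z_c = 2c/(γ√K_a) = 2×405/(126.9×0.7332) = 8.705 ft.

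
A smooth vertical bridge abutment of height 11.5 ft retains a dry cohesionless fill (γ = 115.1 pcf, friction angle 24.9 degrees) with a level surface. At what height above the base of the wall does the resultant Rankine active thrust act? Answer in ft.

3.83 ft

K_a = 0.4074.
The pressure distribution is triangular, so the resultant acts at H/3 above the base = 11.5/3 = 3.833 ft.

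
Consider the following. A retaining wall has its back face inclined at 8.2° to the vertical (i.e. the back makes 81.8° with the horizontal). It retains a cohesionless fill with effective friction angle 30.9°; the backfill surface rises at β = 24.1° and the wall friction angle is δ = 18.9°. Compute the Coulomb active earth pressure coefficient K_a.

0.556

K_a = sin²(α+φ) / [sin²α · sin(α−δ) · (1 + √{sin(φ+δ)sin(φ−β) / (sin(α−δ)sin(α+β))})²].
With α = 81.8°, φ = 30.9°, δ = 18.9°, β = 24.1°: K_a = 0.5559.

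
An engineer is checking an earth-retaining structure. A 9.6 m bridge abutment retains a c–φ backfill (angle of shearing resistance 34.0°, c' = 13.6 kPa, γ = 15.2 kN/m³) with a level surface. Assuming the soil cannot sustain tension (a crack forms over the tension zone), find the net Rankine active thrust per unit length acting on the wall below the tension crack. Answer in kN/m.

K_a = 0.2827; √K_a = 0.5317.
Tension-crack depth z_c = 2c/(γ√K_a) = 2×13.6/(15.2×0.5317) = 3.366 m.
σ_a at base = K_a γ H − 2c√K_a = 0.2827×15.2×9.6 − 2×13.6×0.5317 = 26.79 kPa.
P_a = ½ × 26.79 × (H − z_c) = 0.5×26.79×6.234 = 83.51 kN/m.

83.5 kN/m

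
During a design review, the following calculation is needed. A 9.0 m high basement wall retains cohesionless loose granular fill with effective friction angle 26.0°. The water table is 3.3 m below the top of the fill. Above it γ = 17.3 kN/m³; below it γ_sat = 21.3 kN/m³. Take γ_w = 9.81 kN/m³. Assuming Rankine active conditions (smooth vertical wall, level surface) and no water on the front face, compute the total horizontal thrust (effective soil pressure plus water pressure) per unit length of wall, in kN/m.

396 kN/m

K_a = tan²(45° − φ/2) = 0.3905.
γ' = 21.3 − 9.81 = 11.49 kN/m³. Depth below WT = 5.7 m.
σ'_h at WT = K_a γ d_w = 22.29 kPa; at base = 22.29 + K_a γ' × 5.7 = 47.86 kPa.
P₁ (0–3.3 m) = ½×22.29×3.3 = 36.78. P₂ (3.3–9.0 m) = ½(22.29+47.86)×5.7 = 199.9.
P_w = ½ γ_w h₂² = 0.5×9.81×5.7² = 159.4. Total = 36.78+199.9+159.4 = 396.1 kN/m.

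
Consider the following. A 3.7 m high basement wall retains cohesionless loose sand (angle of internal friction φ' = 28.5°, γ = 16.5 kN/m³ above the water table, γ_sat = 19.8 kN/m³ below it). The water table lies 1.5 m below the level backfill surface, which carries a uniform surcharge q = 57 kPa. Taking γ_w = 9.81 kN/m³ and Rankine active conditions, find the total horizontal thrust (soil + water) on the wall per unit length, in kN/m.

K_a = tan²(45° − φ/2) = 0.3540.
γ' = 19.8 − 9.81 = 9.990 kN/m³. h₂ = H − d_w = 2.2 m.
σ'_h: at surface K_a·q = 20.18; at WT K_a(q+γd_w) = 28.94; at base K_a(q+γd_w+γ'h₂) = 36.71 kPa.
P₁ = ½(20.18+28.94)×1.5 = 36.83; P₂ = ½(28.94+36.71)×2.2 = 72.22; P_w = ½γ_w h₂² = 23.74.
Total = 36.83+72.22+23.74 = 132.8 kN/m.

133 kN/m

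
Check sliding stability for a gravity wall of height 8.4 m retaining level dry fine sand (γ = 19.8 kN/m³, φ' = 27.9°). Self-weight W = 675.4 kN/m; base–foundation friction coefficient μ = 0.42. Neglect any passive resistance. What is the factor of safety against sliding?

1.12

K_a = tan²(45° − 27.9°/2) = 0.3625.
P_a = ½K_aγH² = 0.5×0.3625×19.8×8.4² = 253.2 kN/m, acting at H/3 = 2.800 m above the base.
FS_sliding = μW / P_a = 0.42×675.4 / 253.2 = 1.120.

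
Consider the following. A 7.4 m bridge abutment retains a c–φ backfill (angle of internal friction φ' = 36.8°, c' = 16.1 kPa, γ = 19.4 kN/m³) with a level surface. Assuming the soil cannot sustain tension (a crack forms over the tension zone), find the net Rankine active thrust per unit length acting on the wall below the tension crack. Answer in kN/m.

40.6 kN/m

K_a = 0.2508; √K_a = 0.5008.
Tension-crack depth z_c = 2c/(γ√K_a) = 2×16.1/(19.4×0.5008) = 3.315 m.
σ_a at base = K_a γ H − 2c√K_a = 0.2508×19.4×7.4 − 2×16.1×0.5008 = 19.88 kPa.
P_a = ½ × 19.88 × (H − z_c) = 0.5×19.88×4.085 = 40.60 kN/m.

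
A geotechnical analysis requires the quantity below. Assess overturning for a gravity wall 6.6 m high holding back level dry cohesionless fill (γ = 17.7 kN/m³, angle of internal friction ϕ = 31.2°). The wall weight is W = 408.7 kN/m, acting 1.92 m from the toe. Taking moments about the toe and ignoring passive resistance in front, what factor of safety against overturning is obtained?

K_a = tan²(45° − 31.2°/2) = 0.3175.
P_a = ½K_aγH² = 0.5×0.3175×17.7×6.6² = 122.4 kN/m, acting at H/3 = 2.200 m above the base.
Overturning moment M_o = P_a × H/3 = 122.4 × 2.200 = 269.3.
Resisting moment M_r = W × 1.92 = 408.7 × 1.92 = 784.7.
FS_overturning = M_r/M_o = 784.7/269.3 = 2.914.

2.91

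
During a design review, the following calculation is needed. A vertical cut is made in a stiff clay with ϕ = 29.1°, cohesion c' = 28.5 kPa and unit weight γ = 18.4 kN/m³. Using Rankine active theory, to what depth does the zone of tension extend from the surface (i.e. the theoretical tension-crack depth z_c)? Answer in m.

K_a = tan²(45° − 29.1°/2) = 0.3456; √K_a = 0.5879.
The active pressure is zero where K_a γ z = 2c√K_a, so z_c = 2c/(γ√K_a) = 2×28.5/(18.4×0.5879) = 5.270 m.

5.27 m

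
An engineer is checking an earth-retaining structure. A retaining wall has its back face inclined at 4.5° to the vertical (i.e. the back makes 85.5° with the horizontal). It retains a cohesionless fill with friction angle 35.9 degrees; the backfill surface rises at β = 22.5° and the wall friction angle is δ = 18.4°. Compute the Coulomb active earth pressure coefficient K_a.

0.372

K_a = sin²(α+φ) / [sin²α · sin(α−δ) · (1 + √{sin(φ+δ)sin(φ−β) / (sin(α−δ)sin(α+β))})²].
With α = 85.5°, φ = 35.9°, δ = 18.4°, β = 22.5°: K_a = 0.3716.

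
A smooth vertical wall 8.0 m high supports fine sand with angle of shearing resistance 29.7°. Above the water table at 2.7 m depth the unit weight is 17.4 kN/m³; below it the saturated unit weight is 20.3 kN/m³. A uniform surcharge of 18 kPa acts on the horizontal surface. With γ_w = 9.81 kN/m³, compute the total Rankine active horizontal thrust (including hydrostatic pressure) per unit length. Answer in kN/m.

341 kN/m

K_a = tan²(45° − φ/2) = 0.3374.
γ' = 20.3 − 9.81 = 10.49 kN/m³. h₂ = H − d_w = 5.3 m.
σ'_h: at surface K_a·q = 6.073; at WT K_a(q+γd_w) = 21.92; at base K_a(q+γd_w+γ'h₂) = 40.68 kPa.
P₁ = ½(6.073+21.92)×2.7 = 37.79; P₂ = ½(21.92+40.68)×5.3 = 165.9; P_w = ½γ_w h₂² = 137.8.
Total = 37.79+165.9+137.8 = 341.5 kN/m.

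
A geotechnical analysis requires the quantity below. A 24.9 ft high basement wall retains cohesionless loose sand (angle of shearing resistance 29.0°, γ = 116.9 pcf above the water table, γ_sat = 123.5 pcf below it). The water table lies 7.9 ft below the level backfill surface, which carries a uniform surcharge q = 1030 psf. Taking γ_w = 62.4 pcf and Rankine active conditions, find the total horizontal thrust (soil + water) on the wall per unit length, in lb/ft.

K_a = tan²(45° − φ/2) = 0.3470.
γ' = 123.5 − 62.4 = 61.10 pcf. h₂ = H − d_w = 17.0 ft.
σ'_h: at surface K_a·q = 357.4; at WT K_a(q+γd_w) = 677.8; at base K_a(q+γd_w+γ'h₂) = 1038 psf.
P₁ = ½(357.4+677.8)×7.9 = 4089; P₂ = ½(677.8+1038)×17.0 = 14590; P_w = ½γ_w h₂² = 9017.
Total = 4089+14590+9017 = 27690 lb/ft.

27700 lb/ft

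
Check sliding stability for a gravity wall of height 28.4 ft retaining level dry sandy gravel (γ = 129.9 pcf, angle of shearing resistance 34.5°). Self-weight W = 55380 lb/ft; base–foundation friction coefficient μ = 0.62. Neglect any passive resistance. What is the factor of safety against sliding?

2.37

K_a = tan²(45° − 34.5°/2) = 0.2768.
P_a = ½K_aγH² = 0.5×0.2768×129.9×28.4² = 14500 lb/ft, acting at H/3 = 9.467 ft above the base.
FS_sliding = μW / P_a = 0.62×55380 / 14500 = 2.368.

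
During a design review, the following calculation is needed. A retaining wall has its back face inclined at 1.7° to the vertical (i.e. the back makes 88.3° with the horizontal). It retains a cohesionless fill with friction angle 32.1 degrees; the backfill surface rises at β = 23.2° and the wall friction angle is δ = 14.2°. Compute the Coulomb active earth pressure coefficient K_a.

0.423

K_a = sin²(α+φ) / [sin²α · sin(α−δ) · (1 + √{sin(φ+δ)sin(φ−β) / (sin(α−δ)sin(α+β))})²].
With α = 88.3°, φ = 32.1°, δ = 14.2°, β = 23.2°: K_a = 0.4226.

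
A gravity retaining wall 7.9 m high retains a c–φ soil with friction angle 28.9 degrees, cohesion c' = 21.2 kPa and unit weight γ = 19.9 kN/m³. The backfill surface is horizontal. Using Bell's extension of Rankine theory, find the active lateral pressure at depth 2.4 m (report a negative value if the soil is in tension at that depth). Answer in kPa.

K_a = (1 − sin φ)/(1 + sin φ) = 0.3484.
σ_a = K_a γ z − 2c√K_a = 0.3484×19.9×2.4 − 2×21.2×0.5902 = -8.388 kPa.

-8.39 kPa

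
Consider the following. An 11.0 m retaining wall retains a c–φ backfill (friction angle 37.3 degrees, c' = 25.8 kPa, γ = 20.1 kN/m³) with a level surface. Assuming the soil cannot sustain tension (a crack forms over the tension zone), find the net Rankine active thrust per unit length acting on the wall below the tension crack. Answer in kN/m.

83.4 kN/m

K_a = 0.2453; √K_a = 0.4953.
Tension-crack depth z_c = 2c/(γ√K_a) = 2×25.8/(20.1×0.4953) = 5.183 m.
σ_a at base = K_a γ H − 2c√K_a = 0.2453×20.1×11.0 − 2×25.8×0.4953 = 28.69 kPa.
P_a = ½ × 28.69 × (H − z_c) = 0.5×28.69×5.817 = 83.44 kN/m.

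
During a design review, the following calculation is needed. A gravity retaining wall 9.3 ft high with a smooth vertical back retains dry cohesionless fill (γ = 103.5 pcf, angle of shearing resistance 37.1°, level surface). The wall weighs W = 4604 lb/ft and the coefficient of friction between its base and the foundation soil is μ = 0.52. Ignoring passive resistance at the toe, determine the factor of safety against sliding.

2.16

K_a = tan²(45° − 37.1°/2) = 0.2475.
P_a = ½K_aγH² = 0.5×0.2475×103.5×9.3² = 1108 lb/ft, acting at H/3 = 3.100 ft above the base.
FS_sliding = μW / P_a = 0.52×4604 / 1108 = 2.161.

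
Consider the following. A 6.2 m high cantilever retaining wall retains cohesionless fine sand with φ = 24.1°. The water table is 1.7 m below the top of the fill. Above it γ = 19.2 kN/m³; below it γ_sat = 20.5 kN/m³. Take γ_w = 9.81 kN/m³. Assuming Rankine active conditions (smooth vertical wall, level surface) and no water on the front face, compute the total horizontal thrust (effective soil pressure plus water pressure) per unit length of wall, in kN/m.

K_a = tan²(45° − φ/2) = 0.4201.
γ' = 20.5 − 9.81 = 10.69 kN/m³. Depth below WT = 4.5 m.
σ'_h at WT = K_a γ d_w = 13.71 kPa; at base = 13.71 + K_a γ' × 4.5 = 33.92 kPa.
P₁ (0–1.7 m) = ½×13.71×1.7 = 11.66. P₂ (1.7–6.2 m) = ½(13.71+33.92)×4.5 = 107.2.
P_w = ½ γ_w h₂² = 0.5×9.81×4.5² = 99.33. Total = 11.66+107.2+99.33 = 218.2 kN/m.

218 kN/m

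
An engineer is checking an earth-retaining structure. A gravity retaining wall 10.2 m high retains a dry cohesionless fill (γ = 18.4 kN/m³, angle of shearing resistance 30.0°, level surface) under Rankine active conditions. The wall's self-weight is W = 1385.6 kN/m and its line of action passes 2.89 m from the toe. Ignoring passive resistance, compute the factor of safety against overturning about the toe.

K_a = tan²(45° − 30.0°/2) = 0.3333.
P_a = ½K_aγH² = 0.5×0.3333×18.4×10.2² = 319.1 kN/m, acting at H/3 = 3.400 m above the base.
Overturning moment M_o = P_a × H/3 = 319.1 × 3.400 = 1085.
Resisting moment M_r = W × 2.89 = 1385.6 × 2.89 = 4004.
FS_overturning = M_r/M_o = 4004/1085 = 3.691.

3.69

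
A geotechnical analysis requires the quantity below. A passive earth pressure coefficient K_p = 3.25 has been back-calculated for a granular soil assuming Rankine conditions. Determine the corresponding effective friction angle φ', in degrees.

K_p = (1+sin φ)/(1−sin φ) ⇒ sin φ = (K_p − 1)/(K_p + 1) = 0.5294.
φ = arcsin(0.5294) = 31.97°.

32.0°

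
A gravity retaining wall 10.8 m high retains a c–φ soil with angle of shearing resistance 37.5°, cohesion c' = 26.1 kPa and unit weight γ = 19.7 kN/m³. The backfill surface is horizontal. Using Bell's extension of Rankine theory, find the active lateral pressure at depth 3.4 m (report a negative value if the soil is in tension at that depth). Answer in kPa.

K_a = (1 − sin φ)/(1 + sin φ) = 0.2432.
σ_a = K_a γ z − 2c√K_a = 0.2432×19.7×3.4 − 2×26.1×0.4931 = -9.453 kPa.

-9.45 kPa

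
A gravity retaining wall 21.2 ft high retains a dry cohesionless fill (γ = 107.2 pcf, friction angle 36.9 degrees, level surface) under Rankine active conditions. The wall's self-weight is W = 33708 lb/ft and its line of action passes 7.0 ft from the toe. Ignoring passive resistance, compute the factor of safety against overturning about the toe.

K_a = tan²(45° − 36.9°/2) = 0.2497.
P_a = ½K_aγH² = 0.5×0.2497×107.2×21.2² = 6015 lb/ft, acting at H/3 = 7.067 ft above the base.
Overturning moment M_o = P_a × H/3 = 6015 × 7.067 = 42500.
Resisting moment M_r = W × 7.0 = 33708 × 7.0 = 236000.
FS_overturning = M_r/M_o = 236000/42500 = 5.552.

5.55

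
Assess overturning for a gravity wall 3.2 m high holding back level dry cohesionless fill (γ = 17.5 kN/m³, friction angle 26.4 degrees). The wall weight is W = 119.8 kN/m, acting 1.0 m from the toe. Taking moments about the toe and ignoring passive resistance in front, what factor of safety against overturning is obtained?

3.26

K_a = tan²(45° − 26.4°/2) = 0.3844.
P_a = ½K_aγH² = 0.5×0.3844×17.5×3.2² = 34.45 kN/m, acting at H/3 = 1.067 m above the base.
Overturning moment M_o = P_a × H/3 = 34.45 × 1.067 = 36.74.
Resisting moment M_r = W × 1.0 = 119.8 × 1.0 = 119.8.
FS_overturning = M_r/M_o = 119.8/36.74 = 3.261.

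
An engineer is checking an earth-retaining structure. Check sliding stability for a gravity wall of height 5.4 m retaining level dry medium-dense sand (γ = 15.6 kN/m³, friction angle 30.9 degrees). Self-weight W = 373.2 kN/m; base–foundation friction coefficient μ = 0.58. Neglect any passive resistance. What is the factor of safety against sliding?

K_a = tan²(45° − 30.9°/2) = 0.3214.
P_a = ½K_aγH² = 0.5×0.3214×15.6×5.4² = 73.10 kN/m, acting at H/3 = 1.800 m above the base.
FS_sliding = μW / P_a = 0.58×373.2 / 73.10 = 2.961.

2.96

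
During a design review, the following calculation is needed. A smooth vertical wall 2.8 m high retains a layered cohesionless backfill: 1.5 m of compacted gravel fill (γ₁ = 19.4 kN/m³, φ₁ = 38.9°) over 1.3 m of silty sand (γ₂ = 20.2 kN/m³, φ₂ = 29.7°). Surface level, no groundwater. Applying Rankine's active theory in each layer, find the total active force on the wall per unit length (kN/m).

K_a1 = tan²(45°−38.9°/2) = 0.2285; K_a2 = tan²(45°−29.7°/2) = 0.3374.
Layer 1: σ at base = K_a1 γ₁ h₁ = 6.650 kPa; P₁ = ½×6.650×1.5 = 4.988.
Layer 2: σ_v at top = γ₁h₁ = 29.10; σ_h top = K_a2×29.10 = 9.818; σ_h base = K_a2×(29.10+20.2×1.3) = 18.68.
P₂ = ½(9.818+18.68)×1.3 = 18.52. Total P_a = 4.988+18.52 = 23.51 kN/m.

23.5 kN/m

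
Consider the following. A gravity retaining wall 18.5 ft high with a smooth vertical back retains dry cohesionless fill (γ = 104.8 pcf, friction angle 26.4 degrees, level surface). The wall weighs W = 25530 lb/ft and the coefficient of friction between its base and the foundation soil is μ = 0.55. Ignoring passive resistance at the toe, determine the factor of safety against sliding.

2.04

K_a = tan²(45° − 26.4°/2) = 0.3844.
P_a = ½K_aγH² = 0.5×0.3844×104.8×18.5² = 6894 lb/ft, acting at H/3 = 6.167 ft above the base.
FS_sliding = μW / P_a = 0.55×25530 / 6894 = 2.037.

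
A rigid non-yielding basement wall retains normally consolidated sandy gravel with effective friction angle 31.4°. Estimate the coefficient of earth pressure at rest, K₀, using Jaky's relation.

0.479

K₀ = 1 − sin φ' = 1 − sin 31.4° = 0.4790.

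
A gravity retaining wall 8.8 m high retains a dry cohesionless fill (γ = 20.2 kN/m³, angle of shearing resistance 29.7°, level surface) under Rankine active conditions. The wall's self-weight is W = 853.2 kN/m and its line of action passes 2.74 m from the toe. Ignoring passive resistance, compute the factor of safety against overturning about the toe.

3.02

K_a = tan²(45° − 29.7°/2) = 0.3374.
P_a = ½K_aγH² = 0.5×0.3374×20.2×8.8² = 263.9 kN/m, acting at H/3 = 2.933 m above the base.
Overturning moment M_o = P_a × H/3 = 263.9 × 2.933 = 774.1.
Resisting moment M_r = W × 2.74 = 853.2 × 2.74 = 2338.
FS_overturning = M_r/M_o = 2338/774.1 = 3.020.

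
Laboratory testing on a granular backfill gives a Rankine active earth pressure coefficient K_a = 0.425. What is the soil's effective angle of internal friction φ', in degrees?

K_a = tan²(45° − φ/2) ⇒ 45° − φ/2 = arctan(√0.425) = 33.10°.
φ = 2(45° − 33.10°) = 23.80°.

23.8°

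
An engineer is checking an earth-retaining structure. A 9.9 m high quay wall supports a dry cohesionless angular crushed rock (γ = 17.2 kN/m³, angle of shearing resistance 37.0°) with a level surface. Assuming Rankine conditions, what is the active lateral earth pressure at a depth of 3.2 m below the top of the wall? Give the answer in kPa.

K_a = (1 − sin φ)/(1 + sin φ) = 0.2486.
σ_h = K_a γ z = 0.2486 × 17.2 × 3.2 = 13.68 kPa.

13.7 kPa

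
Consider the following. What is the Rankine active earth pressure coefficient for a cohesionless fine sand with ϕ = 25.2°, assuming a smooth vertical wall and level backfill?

0.403

K_a = (1 − sin φ)/(1 + sin φ) = (1 − sin 25.2°)/(1 + sin 25.2°) = 0.4027.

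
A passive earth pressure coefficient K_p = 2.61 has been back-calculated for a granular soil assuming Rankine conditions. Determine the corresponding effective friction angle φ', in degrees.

K_p = (1+sin φ)/(1−sin φ) ⇒ sin φ = (K_p − 1)/(K_p + 1) = 0.4460.
φ = arcsin(0.4460) = 26.49°.

26.5°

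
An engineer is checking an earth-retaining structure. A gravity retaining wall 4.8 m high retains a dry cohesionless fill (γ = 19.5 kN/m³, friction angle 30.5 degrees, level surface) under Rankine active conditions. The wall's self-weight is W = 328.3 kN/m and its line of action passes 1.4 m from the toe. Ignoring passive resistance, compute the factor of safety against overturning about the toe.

K_a = tan²(45° − 30.5°/2) = 0.3267.
P_a = ½K_aγH² = 0.5×0.3267×19.5×4.8² = 73.38 kN/m, acting at H/3 = 1.600 m above the base.
Overturning moment M_o = P_a × H/3 = 73.38 × 1.600 = 117.4.
Resisting moment M_r = W × 1.4 = 328.3 × 1.4 = 459.6.
FS_overturning = M_r/M_o = 459.6/117.4 = 3.915.

3.91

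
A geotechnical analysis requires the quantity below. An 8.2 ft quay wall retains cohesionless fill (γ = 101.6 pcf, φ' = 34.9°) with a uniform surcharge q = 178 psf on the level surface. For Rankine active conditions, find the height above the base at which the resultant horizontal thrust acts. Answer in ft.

K_a = 0.2721.
Triangular part P₁ = ½K_aγH² = 929.6 at H/3 = 2.733 ft; rectangular part P₂ = K_a q H = 397.2 at H/2 = 4.100 ft.
ȳ = (P₁·2.733 + P₂·4.100)/(P₁+P₂) = 3.142 ft.

3.14 ft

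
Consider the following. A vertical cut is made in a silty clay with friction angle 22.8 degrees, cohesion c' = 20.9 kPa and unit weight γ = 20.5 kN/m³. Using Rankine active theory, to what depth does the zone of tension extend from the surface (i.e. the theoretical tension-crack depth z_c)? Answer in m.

K_a = tan²(45° − 22.8°/2) = 0.4414; √K_a = 0.6644.
The active pressure is zero where K_a γ z = 2c√K_a, so z_c = 2c/(γ√K_a) = 2×20.9/(20.5×0.6644) = 3.069 m.

3.07 m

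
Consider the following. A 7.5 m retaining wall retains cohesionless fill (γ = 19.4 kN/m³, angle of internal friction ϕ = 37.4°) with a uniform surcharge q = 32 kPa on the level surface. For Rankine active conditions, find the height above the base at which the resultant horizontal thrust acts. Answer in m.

K_a = 0.2443.
Triangular part P₁ = ½K_aγH² = 133.3 at H/3 = 2.500 m; rectangular part P₂ = K_a q H = 58.62 at H/2 = 3.750 m.
ȳ = (P₁·2.500 + P₂·3.750)/(P₁+P₂) = 2.882 m.

2.88 m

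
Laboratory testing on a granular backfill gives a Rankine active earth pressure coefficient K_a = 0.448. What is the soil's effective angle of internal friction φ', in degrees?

22.4°

K_a = tan²(45° − φ/2) ⇒ 45° − φ/2 = arctan(√0.448) = 33.80°.
φ = 2(45° − 33.80°) = 22.41°.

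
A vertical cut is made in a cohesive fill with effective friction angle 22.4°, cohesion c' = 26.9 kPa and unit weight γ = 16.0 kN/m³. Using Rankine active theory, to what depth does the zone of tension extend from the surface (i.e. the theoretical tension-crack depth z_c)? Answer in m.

5.02 m

K_a = tan²(45° − 22.4°/2) = 0.4482; √K_a = 0.6694.
The active pressure is zero where K_a γ z = 2c√K_a, so z_c = 2c/(γ√K_a) = 2×26.9/(16.0×0.6694) = 5.023 m.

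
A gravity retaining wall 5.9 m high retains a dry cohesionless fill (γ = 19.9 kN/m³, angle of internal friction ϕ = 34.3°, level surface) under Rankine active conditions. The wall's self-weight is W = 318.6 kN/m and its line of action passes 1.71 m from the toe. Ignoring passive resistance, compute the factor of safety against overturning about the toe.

2.87

K_a = tan²(45° − 34.3°/2) = 0.2792.
P_a = ½K_aγH² = 0.5×0.2792×19.9×5.9² = 96.69 kN/m, acting at H/3 = 1.967 m above the base.
Overturning moment M_o = P_a × H/3 = 96.69 × 1.967 = 190.2.
Resisting moment M_r = W × 1.71 = 318.6 × 1.71 = 544.8.
FS_overturning = M_r/M_o = 544.8/190.2 = 2.865.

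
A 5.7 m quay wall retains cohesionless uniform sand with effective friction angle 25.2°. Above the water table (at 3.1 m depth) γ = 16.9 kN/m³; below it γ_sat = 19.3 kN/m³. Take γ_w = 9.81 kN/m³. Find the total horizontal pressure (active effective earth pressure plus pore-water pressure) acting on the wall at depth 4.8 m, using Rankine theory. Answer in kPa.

44.3 kPa

K_a = (1 − sin φ)/(1 + sin φ) = 0.4027.
γ' = 19.3 − 9.81 = 9.490 kN/m³.
Effective vertical stress at 4.8 m: σ'_v = 16.9×3.1 + 9.490×1.70 = 68.52 kPa.
σ'_h = K_a σ'_v = 0.4027 × 68.52 = 27.60 kPa; u = γ_w × 1.70 = 16.68 kPa.
Total σ_h = 27.60 + 16.68 = 44.27 kPa.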